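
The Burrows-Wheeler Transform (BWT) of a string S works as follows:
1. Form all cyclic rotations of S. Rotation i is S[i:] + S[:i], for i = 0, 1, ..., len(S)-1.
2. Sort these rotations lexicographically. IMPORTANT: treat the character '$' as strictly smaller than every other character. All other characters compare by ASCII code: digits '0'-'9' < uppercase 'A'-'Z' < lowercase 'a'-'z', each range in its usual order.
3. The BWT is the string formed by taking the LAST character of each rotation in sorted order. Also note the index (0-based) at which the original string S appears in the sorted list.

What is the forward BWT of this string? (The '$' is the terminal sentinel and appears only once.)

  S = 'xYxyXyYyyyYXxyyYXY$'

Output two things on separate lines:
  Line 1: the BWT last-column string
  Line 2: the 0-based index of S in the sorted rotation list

Answer: YYYyXyyxy$YXxyyXxyY
9

Derivation:
All 19 rotations (rotation i = S[i:]+S[:i]):
  rot[0] = xYxyXyYyyyYXxyyYXY$
  rot[1] = YxyXyYyyyYXxyyYXY$x
  rot[2] = xyXyYyyyYXxyyYXY$xY
  rot[3] = yXyYyyyYXxyyYXY$xYx
  rot[4] = XyYyyyYXxyyYXY$xYxy
  rot[5] = yYyyyYXxyyYXY$xYxyX
  rot[6] = YyyyYXxyyYXY$xYxyXy
  rot[7] = yyyYXxyyYXY$xYxyXyY
  rot[8] = yyYXxyyYXY$xYxyXyYy
  rot[9] = yYXxyyYXY$xYxyXyYyy
  rot[10] = YXxyyYXY$xYxyXyYyyy
  rot[11] = XxyyYXY$xYxyXyYyyyY
  rot[12] = xyyYXY$xYxyXyYyyyYX
  rot[13] = yyYXY$xYxyXyYyyyYXx
  rot[14] = yYXY$xYxyXyYyyyYXxy
  rot[15] = YXY$xYxyXyYyyyYXxyy
  rot[16] = XY$xYxyXyYyyyYXxyyY
  rot[17] = Y$xYxyXyYyyyYXxyyYX
  rot[18] = $xYxyXyYyyyYXxyyYXY
Sorted (with $ < everything):
  sorted[0] = $xYxyXyYyyyYXxyyYXY  (last char: 'Y')
  sorted[1] = XY$xYxyXyYyyyYXxyyY  (last char: 'Y')
  sorted[2] = XxyyYXY$xYxyXyYyyyY  (last char: 'Y')
  sorted[3] = XyYyyyYXxyyYXY$xYxy  (last char: 'y')
  sorted[4] = Y$xYxyXyYyyyYXxyyYX  (last char: 'X')
  sorted[5] = YXY$xYxyXyYyyyYXxyy  (last char: 'y')
  sorted[6] = YXxyyYXY$xYxyXyYyyy  (last char: 'y')
  sorted[7] = YxyXyYyyyYXxyyYXY$x  (last char: 'x')
  sorted[8] = YyyyYXxyyYXY$xYxyXy  (last char: 'y')
  sorted[9] = xYxyXyYyyyYXxyyYXY$  (last char: '$')
  sorted[10] = xyXyYyyyYXxyyYXY$xY  (last char: 'Y')
  sorted[11] = xyyYXY$xYxyXyYyyyYX  (last char: 'X')
  sorted[12] = yXyYyyyYXxyyYXY$xYx  (last char: 'x')
  sorted[13] = yYXY$xYxyXyYyyyYXxy  (last char: 'y')
  sorted[14] = yYXxyyYXY$xYxyXyYyy  (last char: 'y')
  sorted[15] = yYyyyYXxyyYXY$xYxyX  (last char: 'X')
  sorted[16] = yyYXY$xYxyXyYyyyYXx  (last char: 'x')
  sorted[17] = yyYXxyyYXY$xYxyXyYy  (last char: 'y')
  sorted[18] = yyyYXxyyYXY$xYxyXyY  (last char: 'Y')
Last column: YYYyXyyxy$YXxyyXxyY
Original string S is at sorted index 9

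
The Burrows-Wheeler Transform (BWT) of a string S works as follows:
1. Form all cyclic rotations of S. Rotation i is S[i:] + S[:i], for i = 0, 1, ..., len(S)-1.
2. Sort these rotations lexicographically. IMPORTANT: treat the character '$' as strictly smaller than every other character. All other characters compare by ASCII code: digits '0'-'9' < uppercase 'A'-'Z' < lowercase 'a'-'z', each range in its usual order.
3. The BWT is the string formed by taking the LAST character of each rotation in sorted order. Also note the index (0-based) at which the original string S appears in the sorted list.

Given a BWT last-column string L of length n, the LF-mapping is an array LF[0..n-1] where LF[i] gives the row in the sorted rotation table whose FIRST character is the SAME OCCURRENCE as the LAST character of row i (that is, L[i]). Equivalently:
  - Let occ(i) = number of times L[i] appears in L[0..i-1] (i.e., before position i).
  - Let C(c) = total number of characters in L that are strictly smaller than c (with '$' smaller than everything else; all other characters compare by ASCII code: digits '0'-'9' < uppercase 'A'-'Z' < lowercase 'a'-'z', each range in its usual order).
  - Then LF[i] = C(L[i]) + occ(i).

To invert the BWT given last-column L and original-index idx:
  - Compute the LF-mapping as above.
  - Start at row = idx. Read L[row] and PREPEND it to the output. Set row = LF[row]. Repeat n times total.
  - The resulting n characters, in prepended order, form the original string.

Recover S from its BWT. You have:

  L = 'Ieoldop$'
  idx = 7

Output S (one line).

Answer: poodleI$

Derivation:
LF mapping: 1 3 5 4 2 6 7 0
Walk LF starting at row 7, prepending L[row]:
  step 1: row=7, L[7]='$', prepend. Next row=LF[7]=0
  step 2: row=0, L[0]='I', prepend. Next row=LF[0]=1
  step 3: row=1, L[1]='e', prepend. Next row=LF[1]=3
  step 4: row=3, L[3]='l', prepend. Next row=LF[3]=4
  step 5: row=4, L[4]='d', prepend. Next row=LF[4]=2
  step 6: row=2, L[2]='o', prepend. Next row=LF[2]=5
  step 7: row=5, L[5]='o', prepend. Next row=LF[5]=6
  step 8: row=6, L[6]='p', prepend. Next row=LF[6]=7
Reversed output: poodleI$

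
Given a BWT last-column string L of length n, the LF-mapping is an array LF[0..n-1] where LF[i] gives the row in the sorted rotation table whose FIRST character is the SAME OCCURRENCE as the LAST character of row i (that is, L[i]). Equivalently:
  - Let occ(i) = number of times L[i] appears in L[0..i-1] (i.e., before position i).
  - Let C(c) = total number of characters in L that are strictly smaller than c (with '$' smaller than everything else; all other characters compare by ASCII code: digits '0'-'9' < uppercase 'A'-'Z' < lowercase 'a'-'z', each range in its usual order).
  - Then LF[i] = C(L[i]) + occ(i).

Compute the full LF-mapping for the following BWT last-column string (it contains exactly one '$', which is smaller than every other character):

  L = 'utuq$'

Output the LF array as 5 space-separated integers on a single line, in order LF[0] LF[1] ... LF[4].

Char counts: '$':1, 'q':1, 't':1, 'u':2
C (first-col start): C('$')=0, C('q')=1, C('t')=2, C('u')=3
L[0]='u': occ=0, LF[0]=C('u')+0=3+0=3
L[1]='t': occ=0, LF[1]=C('t')+0=2+0=2
L[2]='u': occ=1, LF[2]=C('u')+1=3+1=4
L[3]='q': occ=0, LF[3]=C('q')+0=1+0=1
L[4]='$': occ=0, LF[4]=C('$')+0=0+0=0

Answer: 3 2 4 1 0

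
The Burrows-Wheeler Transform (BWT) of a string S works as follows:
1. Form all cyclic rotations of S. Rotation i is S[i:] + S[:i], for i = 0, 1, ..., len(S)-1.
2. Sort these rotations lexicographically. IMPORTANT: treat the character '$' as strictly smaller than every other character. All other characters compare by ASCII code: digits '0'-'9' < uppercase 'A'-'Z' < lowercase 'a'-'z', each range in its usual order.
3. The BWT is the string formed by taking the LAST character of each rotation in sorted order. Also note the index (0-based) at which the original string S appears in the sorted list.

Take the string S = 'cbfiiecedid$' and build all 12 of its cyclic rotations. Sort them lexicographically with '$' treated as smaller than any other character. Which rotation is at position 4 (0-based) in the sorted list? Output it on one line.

All 12 rotations (rotation i = S[i:]+S[:i]):
  rot[0] = cbfiiecedid$
  rot[1] = bfiiecedid$c
  rot[2] = fiiecedid$cb
  rot[3] = iiecedid$cbf
  rot[4] = iecedid$cbfi
  rot[5] = ecedid$cbfii
  rot[6] = cedid$cbfiie
  rot[7] = edid$cbfiiec
  rot[8] = did$cbfiiece
  rot[9] = id$cbfiieced
  rot[10] = d$cbfiiecedi
  rot[11] = $cbfiiecedid
Sorted (with $ < everything):
  sorted[0] = $cbfiiecedid
  sorted[1] = bfiiecedid$c
  sorted[2] = cbfiiecedid$
  sorted[3] = cedid$cbfiie
  sorted[4] = d$cbfiiecedi
  sorted[5] = did$cbfiiece
  sorted[6] = ecedid$cbfii
  sorted[7] = edid$cbfiiec
  sorted[8] = fiiecedid$cb
  sorted[9] = id$cbfiieced
  sorted[10] = iecedid$cbfi
  sorted[11] = iiecedid$cbf
sorted[4] = d$cbfiiecedi

Answer: d$cbfiiecedi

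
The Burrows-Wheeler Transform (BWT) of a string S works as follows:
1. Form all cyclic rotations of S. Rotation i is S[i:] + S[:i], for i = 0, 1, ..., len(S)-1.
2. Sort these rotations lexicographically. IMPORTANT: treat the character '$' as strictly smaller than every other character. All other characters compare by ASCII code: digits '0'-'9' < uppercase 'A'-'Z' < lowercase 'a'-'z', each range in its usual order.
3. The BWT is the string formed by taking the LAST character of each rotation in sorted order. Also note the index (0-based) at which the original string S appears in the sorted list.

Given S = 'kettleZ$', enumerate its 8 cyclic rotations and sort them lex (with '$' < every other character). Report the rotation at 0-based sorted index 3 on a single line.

Answer: ettleZ$k

Derivation:
All 8 rotations (rotation i = S[i:]+S[:i]):
  rot[0] = kettleZ$
  rot[1] = ettleZ$k
  rot[2] = ttleZ$ke
  rot[3] = tleZ$ket
  rot[4] = leZ$kett
  rot[5] = eZ$kettl
  rot[6] = Z$kettle
  rot[7] = $kettleZ
Sorted (with $ < everything):
  sorted[0] = $kettleZ
  sorted[1] = Z$kettle
  sorted[2] = eZ$kettl
  sorted[3] = ettleZ$k
  sorted[4] = kettleZ$
  sorted[5] = leZ$kett
  sorted[6] = tleZ$ket
  sorted[7] = ttleZ$ke
sorted[3] = ettleZ$k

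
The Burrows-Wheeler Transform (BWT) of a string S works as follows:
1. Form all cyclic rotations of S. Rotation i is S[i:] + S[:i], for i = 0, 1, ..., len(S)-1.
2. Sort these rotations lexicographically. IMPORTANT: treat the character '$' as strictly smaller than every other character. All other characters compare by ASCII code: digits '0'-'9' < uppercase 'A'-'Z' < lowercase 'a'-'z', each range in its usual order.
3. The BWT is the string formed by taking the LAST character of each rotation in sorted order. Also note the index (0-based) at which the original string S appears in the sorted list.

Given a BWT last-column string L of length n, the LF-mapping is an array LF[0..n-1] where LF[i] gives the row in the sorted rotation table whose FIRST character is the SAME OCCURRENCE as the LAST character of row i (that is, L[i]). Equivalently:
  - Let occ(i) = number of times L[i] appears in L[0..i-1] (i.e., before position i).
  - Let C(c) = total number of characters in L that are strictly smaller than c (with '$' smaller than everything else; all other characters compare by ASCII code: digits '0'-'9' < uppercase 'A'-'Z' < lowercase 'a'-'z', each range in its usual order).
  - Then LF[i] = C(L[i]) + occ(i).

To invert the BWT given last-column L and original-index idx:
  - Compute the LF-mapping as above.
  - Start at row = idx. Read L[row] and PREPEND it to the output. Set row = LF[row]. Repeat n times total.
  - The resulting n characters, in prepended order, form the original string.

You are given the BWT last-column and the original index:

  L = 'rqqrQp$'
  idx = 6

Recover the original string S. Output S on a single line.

Answer: rqQqpr$

Derivation:
LF mapping: 5 3 4 6 1 2 0
Walk LF starting at row 6, prepending L[row]:
  step 1: row=6, L[6]='$', prepend. Next row=LF[6]=0
  step 2: row=0, L[0]='r', prepend. Next row=LF[0]=5
  step 3: row=5, L[5]='p', prepend. Next row=LF[5]=2
  step 4: row=2, L[2]='q', prepend. Next row=LF[2]=4
  step 5: row=4, L[4]='Q', prepend. Next row=LF[4]=1
  step 6: row=1, L[1]='q', prepend. Next row=LF[1]=3
  step 7: row=3, L[3]='r', prepend. Next row=LF[3]=6
Reversed output: rqQqpr$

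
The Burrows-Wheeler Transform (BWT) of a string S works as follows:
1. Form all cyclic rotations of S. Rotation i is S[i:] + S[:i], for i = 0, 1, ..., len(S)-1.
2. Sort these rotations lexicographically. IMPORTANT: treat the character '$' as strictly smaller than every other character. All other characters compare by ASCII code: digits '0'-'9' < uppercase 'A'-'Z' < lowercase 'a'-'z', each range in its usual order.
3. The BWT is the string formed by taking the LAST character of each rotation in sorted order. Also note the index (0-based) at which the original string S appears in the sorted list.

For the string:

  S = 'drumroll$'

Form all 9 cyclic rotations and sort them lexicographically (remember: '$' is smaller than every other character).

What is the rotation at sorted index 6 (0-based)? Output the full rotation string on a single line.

All 9 rotations (rotation i = S[i:]+S[:i]):
  rot[0] = drumroll$
  rot[1] = rumroll$d
  rot[2] = umroll$dr
  rot[3] = mroll$dru
  rot[4] = roll$drum
  rot[5] = oll$drumr
  rot[6] = ll$drumro
  rot[7] = l$drumrol
  rot[8] = $drumroll
Sorted (with $ < everything):
  sorted[0] = $drumroll
  sorted[1] = drumroll$
  sorted[2] = l$drumrol
  sorted[3] = ll$drumro
  sorted[4] = mroll$dru
  sorted[5] = oll$drumr
  sorted[6] = roll$drum
  sorted[7] = rumroll$d
  sorted[8] = umroll$dr
sorted[6] = roll$drum

Answer: roll$drum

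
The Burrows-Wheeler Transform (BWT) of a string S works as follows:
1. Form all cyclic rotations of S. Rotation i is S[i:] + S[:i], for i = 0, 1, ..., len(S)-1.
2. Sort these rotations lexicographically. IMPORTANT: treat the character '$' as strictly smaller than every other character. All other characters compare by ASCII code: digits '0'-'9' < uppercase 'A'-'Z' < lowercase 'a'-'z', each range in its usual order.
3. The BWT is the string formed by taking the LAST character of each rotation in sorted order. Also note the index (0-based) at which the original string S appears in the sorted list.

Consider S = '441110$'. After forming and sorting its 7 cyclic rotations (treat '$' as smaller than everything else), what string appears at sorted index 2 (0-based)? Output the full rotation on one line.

Answer: 10$4411

Derivation:
All 7 rotations (rotation i = S[i:]+S[:i]):
  rot[0] = 441110$
  rot[1] = 41110$4
  rot[2] = 1110$44
  rot[3] = 110$441
  rot[4] = 10$4411
  rot[5] = 0$44111
  rot[6] = $441110
Sorted (with $ < everything):
  sorted[0] = $441110
  sorted[1] = 0$44111
  sorted[2] = 10$4411
  sorted[3] = 110$441
  sorted[4] = 1110$44
  sorted[5] = 41110$4
  sorted[6] = 441110$
sorted[2] = 10$4411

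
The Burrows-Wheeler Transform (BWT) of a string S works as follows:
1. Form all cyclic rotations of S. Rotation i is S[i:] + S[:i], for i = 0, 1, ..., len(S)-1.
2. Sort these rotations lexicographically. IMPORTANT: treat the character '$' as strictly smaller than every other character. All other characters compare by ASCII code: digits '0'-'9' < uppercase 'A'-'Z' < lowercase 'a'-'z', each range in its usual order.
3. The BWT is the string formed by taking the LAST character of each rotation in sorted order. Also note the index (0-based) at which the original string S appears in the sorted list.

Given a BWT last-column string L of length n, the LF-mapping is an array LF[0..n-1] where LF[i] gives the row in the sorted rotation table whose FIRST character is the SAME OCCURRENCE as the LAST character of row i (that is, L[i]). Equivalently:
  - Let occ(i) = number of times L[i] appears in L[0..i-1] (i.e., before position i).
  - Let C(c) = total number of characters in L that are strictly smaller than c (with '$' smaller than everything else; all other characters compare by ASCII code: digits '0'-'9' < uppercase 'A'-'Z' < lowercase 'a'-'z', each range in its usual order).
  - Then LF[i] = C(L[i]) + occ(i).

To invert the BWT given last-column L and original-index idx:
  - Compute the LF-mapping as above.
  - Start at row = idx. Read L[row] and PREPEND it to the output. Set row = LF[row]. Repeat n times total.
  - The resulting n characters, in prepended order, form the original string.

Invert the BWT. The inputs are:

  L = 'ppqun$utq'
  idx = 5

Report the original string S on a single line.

LF mapping: 2 3 4 7 1 0 8 6 5
Walk LF starting at row 5, prepending L[row]:
  step 1: row=5, L[5]='$', prepend. Next row=LF[5]=0
  step 2: row=0, L[0]='p', prepend. Next row=LF[0]=2
  step 3: row=2, L[2]='q', prepend. Next row=LF[2]=4
  step 4: row=4, L[4]='n', prepend. Next row=LF[4]=1
  step 5: row=1, L[1]='p', prepend. Next row=LF[1]=3
  step 6: row=3, L[3]='u', prepend. Next row=LF[3]=7
  step 7: row=7, L[7]='t', prepend. Next row=LF[7]=6
  step 8: row=6, L[6]='u', prepend. Next row=LF[6]=8
  step 9: row=8, L[8]='q', prepend. Next row=LF[8]=5
Reversed output: qutupnqp$

Answer: qutupnqp$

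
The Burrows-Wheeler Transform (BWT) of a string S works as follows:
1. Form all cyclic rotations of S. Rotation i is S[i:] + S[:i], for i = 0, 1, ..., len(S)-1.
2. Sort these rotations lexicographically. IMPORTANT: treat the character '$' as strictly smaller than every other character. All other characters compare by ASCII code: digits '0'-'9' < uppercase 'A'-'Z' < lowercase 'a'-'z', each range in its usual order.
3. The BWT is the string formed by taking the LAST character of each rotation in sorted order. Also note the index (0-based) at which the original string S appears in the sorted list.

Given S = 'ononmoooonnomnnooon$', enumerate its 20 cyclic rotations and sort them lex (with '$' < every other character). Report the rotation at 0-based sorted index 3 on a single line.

All 20 rotations (rotation i = S[i:]+S[:i]):
  rot[0] = ononmoooonnomnnooon$
  rot[1] = nonmoooonnomnnooon$o
  rot[2] = onmoooonnomnnooon$on
  rot[3] = nmoooonnomnnooon$ono
  rot[4] = moooonnomnnooon$onon
  rot[5] = oooonnomnnooon$ononm
  rot[6] = ooonnomnnooon$ononmo
  rot[7] = oonnomnnooon$ononmoo
  rot[8] = onnomnnooon$ononmooo
  rot[9] = nnomnnooon$ononmoooo
  rot[10] = nomnnooon$ononmoooon
  rot[11] = omnnooon$ononmoooonn
  rot[12] = mnnooon$ononmoooonno
  rot[13] = nnooon$ononmoooonnom
  rot[14] = nooon$ononmoooonnomn
  rot[15] = ooon$ononmoooonnomnn
  rot[16] = oon$ononmoooonnomnno
  rot[17] = on$ononmoooonnomnnoo
  rot[18] = n$ononmoooonnomnnooo
  rot[19] = $ononmoooonnomnnooon
Sorted (with $ < everything):
  sorted[0] = $ononmoooonnomnnooon
  sorted[1] = mnnooon$ononmoooonno
  sorted[2] = moooonnomnnooon$onon
  sorted[3] = n$ononmoooonnomnnooo
  sorted[4] = nmoooonnomnnooon$ono
  sorted[5] = nnomnnooon$ononmoooo
  sorted[6] = nnooon$ononmoooonnom
  sorted[7] = nomnnooon$ononmoooon
  sorted[8] = nonmoooonnomnnooon$o
  sorted[9] = nooon$ononmoooonnomn
  sorted[10] = omnnooon$ononmoooonn
  sorted[11] = on$ononmoooonnomnnoo
  sorted[12] = onmoooonnomnnooon$on
  sorted[13] = onnomnnooon$ononmooo
  sorted[14] = ononmoooonnomnnooon$
  sorted[15] = oon$ononmoooonnomnno
  sorted[16] = oonnomnnooon$ononmoo
  sorted[17] = ooon$ononmoooonnomnn
  sorted[18] = ooonnomnnooon$ononmo
  sorted[19] = oooonnomnnooon$ononm
sorted[3] = n$ononmoooonnomnnooo

Answer: n$ononmoooonnomnnooo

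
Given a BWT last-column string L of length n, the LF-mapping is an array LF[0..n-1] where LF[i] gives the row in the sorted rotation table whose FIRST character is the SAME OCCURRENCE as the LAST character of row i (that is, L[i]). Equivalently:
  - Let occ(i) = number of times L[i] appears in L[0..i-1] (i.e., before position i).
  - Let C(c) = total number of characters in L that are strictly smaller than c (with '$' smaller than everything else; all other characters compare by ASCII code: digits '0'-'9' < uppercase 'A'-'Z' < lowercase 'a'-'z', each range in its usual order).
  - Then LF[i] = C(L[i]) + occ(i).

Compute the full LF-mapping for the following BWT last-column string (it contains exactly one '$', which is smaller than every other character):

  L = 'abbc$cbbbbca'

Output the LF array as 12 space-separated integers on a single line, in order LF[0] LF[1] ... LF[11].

Answer: 1 3 4 9 0 10 5 6 7 8 11 2

Derivation:
Char counts: '$':1, 'a':2, 'b':6, 'c':3
C (first-col start): C('$')=0, C('a')=1, C('b')=3, C('c')=9
L[0]='a': occ=0, LF[0]=C('a')+0=1+0=1
L[1]='b': occ=0, LF[1]=C('b')+0=3+0=3
L[2]='b': occ=1, LF[2]=C('b')+1=3+1=4
L[3]='c': occ=0, LF[3]=C('c')+0=9+0=9
L[4]='$': occ=0, LF[4]=C('$')+0=0+0=0
L[5]='c': occ=1, LF[5]=C('c')+1=9+1=10
L[6]='b': occ=2, LF[6]=C('b')+2=3+2=5
L[7]='b': occ=3, LF[7]=C('b')+3=3+3=6
L[8]='b': occ=4, LF[8]=C('b')+4=3+4=7
L[9]='b': occ=5, LF[9]=C('b')+5=3+5=8
L[10]='c': occ=2, LF[10]=C('c')+2=9+2=11
L[11]='a': occ=1, LF[11]=C('a')+1=1+1=2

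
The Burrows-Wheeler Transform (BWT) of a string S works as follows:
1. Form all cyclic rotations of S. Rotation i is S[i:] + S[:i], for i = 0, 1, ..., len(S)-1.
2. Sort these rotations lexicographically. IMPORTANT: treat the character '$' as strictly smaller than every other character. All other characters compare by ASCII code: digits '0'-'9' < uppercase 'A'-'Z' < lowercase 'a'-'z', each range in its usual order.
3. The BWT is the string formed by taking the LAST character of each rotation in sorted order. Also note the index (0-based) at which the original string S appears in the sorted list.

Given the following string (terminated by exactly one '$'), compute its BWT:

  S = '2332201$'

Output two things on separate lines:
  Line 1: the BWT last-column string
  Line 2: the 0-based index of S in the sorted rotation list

Answer: 12023$32
5

Derivation:
All 8 rotations (rotation i = S[i:]+S[:i]):
  rot[0] = 2332201$
  rot[1] = 332201$2
  rot[2] = 32201$23
  rot[3] = 2201$233
  rot[4] = 201$2332
  rot[5] = 01$23322
  rot[6] = 1$233220
  rot[7] = $2332201
Sorted (with $ < everything):
  sorted[0] = $2332201  (last char: '1')
  sorted[1] = 01$23322  (last char: '2')
  sorted[2] = 1$233220  (last char: '0')
  sorted[3] = 201$2332  (last char: '2')
  sorted[4] = 2201$233  (last char: '3')
  sorted[5] = 2332201$  (last char: '$')
  sorted[6] = 32201$23  (last char: '3')
  sorted[7] = 332201$2  (last char: '2')
Last column: 12023$32
Original string S is at sorted index 5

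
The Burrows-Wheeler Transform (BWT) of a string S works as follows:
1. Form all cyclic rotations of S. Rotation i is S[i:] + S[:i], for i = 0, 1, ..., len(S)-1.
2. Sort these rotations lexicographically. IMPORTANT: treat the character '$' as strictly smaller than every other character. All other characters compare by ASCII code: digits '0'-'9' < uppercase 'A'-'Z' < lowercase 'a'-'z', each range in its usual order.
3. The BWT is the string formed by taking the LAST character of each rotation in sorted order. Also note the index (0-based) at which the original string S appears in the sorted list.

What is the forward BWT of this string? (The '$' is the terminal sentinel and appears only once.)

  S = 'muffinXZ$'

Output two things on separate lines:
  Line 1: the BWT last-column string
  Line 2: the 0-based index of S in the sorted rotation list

All 9 rotations (rotation i = S[i:]+S[:i]):
  rot[0] = muffinXZ$
  rot[1] = uffinXZ$m
  rot[2] = ffinXZ$mu
  rot[3] = finXZ$muf
  rot[4] = inXZ$muff
  rot[5] = nXZ$muffi
  rot[6] = XZ$muffin
  rot[7] = Z$muffinX
  rot[8] = $muffinXZ
Sorted (with $ < everything):
  sorted[0] = $muffinXZ  (last char: 'Z')
  sorted[1] = XZ$muffin  (last char: 'n')
  sorted[2] = Z$muffinX  (last char: 'X')
  sorted[3] = ffinXZ$mu  (last char: 'u')
  sorted[4] = finXZ$muf  (last char: 'f')
  sorted[5] = inXZ$muff  (last char: 'f')
  sorted[6] = muffinXZ$  (last char: '$')
  sorted[7] = nXZ$muffi  (last char: 'i')
  sorted[8] = uffinXZ$m  (last char: 'm')
Last column: ZnXuff$im
Original string S is at sorted index 6

Answer: ZnXuff$im
6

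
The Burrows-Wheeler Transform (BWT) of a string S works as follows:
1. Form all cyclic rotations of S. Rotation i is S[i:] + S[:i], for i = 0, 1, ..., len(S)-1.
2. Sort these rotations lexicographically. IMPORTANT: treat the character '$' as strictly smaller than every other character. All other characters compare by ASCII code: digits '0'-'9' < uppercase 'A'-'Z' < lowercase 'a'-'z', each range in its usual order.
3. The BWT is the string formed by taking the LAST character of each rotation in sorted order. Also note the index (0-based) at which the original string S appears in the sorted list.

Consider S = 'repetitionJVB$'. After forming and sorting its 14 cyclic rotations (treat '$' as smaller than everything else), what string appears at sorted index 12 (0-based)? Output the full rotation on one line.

Answer: tionJVB$repeti

Derivation:
All 14 rotations (rotation i = S[i:]+S[:i]):
  rot[0] = repetitionJVB$
  rot[1] = epetitionJVB$r
  rot[2] = petitionJVB$re
  rot[3] = etitionJVB$rep
  rot[4] = titionJVB$repe
  rot[5] = itionJVB$repet
  rot[6] = tionJVB$repeti
  rot[7] = ionJVB$repetit
  rot[8] = onJVB$repetiti
  rot[9] = nJVB$repetitio
  rot[10] = JVB$repetition
  rot[11] = VB$repetitionJ
  rot[12] = B$repetitionJV
  rot[13] = $repetitionJVB
Sorted (with $ < everything):
  sorted[0] = $repetitionJVB
  sorted[1] = B$repetitionJV
  sorted[2] = JVB$repetition
  sorted[3] = VB$repetitionJ
  sorted[4] = epetitionJVB$r
  sorted[5] = etitionJVB$rep
  sorted[6] = ionJVB$repetit
  sorted[7] = itionJVB$repet
  sorted[8] = nJVB$repetitio
  sorted[9] = onJVB$repetiti
  sorted[10] = petitionJVB$re
  sorted[11] = repetitionJVB$
  sorted[12] = tionJVB$repeti
  sorted[13] = titionJVB$repe
sorted[12] = tionJVB$repeti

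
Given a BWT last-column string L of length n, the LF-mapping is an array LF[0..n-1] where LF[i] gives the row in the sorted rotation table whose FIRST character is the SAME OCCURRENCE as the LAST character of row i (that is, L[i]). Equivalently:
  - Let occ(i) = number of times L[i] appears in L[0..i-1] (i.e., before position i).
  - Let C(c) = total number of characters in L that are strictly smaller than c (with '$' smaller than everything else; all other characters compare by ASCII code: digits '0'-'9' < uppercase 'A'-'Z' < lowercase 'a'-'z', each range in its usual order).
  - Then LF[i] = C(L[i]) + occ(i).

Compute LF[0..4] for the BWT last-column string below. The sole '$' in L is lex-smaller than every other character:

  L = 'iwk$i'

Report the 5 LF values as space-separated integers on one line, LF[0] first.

Answer: 1 4 3 0 2

Derivation:
Char counts: '$':1, 'i':2, 'k':1, 'w':1
C (first-col start): C('$')=0, C('i')=1, C('k')=3, C('w')=4
L[0]='i': occ=0, LF[0]=C('i')+0=1+0=1
L[1]='w': occ=0, LF[1]=C('w')+0=4+0=4
L[2]='k': occ=0, LF[2]=C('k')+0=3+0=3
L[3]='$': occ=0, LF[3]=C('$')+0=0+0=0
L[4]='i': occ=1, LF[4]=C('i')+1=1+1=2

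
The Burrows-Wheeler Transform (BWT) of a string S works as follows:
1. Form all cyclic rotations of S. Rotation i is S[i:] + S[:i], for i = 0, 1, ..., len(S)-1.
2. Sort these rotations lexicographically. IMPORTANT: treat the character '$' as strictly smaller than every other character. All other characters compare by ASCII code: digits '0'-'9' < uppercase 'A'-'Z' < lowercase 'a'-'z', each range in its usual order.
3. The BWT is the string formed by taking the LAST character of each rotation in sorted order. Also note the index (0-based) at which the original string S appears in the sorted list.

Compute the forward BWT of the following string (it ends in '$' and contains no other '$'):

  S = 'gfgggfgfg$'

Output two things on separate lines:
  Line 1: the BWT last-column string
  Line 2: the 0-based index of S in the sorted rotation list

All 10 rotations (rotation i = S[i:]+S[:i]):
  rot[0] = gfgggfgfg$
  rot[1] = fgggfgfg$g
  rot[2] = gggfgfg$gf
  rot[3] = ggfgfg$gfg
  rot[4] = gfgfg$gfgg
  rot[5] = fgfg$gfggg
  rot[6] = gfg$gfgggf
  rot[7] = fg$gfgggfg
  rot[8] = g$gfgggfgf
  rot[9] = $gfgggfgfg
Sorted (with $ < everything):
  sorted[0] = $gfgggfgfg  (last char: 'g')
  sorted[1] = fg$gfgggfg  (last char: 'g')
  sorted[2] = fgfg$gfggg  (last char: 'g')
  sorted[3] = fgggfgfg$g  (last char: 'g')
  sorted[4] = g$gfgggfgf  (last char: 'f')
  sorted[5] = gfg$gfgggf  (last char: 'f')
  sorted[6] = gfgfg$gfgg  (last char: 'g')
  sorted[7] = gfgggfgfg$  (last char: '$')
  sorted[8] = ggfgfg$gfg  (last char: 'g')
  sorted[9] = gggfgfg$gf  (last char: 'f')
Last column: ggggffg$gf
Original string S is at sorted index 7

Answer: ggggffg$gf
7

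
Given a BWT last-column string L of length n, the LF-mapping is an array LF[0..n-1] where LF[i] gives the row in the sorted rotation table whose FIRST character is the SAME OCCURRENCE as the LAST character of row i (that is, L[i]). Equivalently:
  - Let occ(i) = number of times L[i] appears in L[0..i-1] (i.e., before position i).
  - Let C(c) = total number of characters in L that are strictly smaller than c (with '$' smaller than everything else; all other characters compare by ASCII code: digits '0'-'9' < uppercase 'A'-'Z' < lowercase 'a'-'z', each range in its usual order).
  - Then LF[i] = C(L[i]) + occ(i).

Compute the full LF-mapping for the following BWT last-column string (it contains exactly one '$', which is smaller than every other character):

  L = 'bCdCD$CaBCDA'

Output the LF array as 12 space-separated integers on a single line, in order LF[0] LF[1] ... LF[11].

Char counts: '$':1, 'A':1, 'B':1, 'C':4, 'D':2, 'a':1, 'b':1, 'd':1
C (first-col start): C('$')=0, C('A')=1, C('B')=2, C('C')=3, C('D')=7, C('a')=9, C('b')=10, C('d')=11
L[0]='b': occ=0, LF[0]=C('b')+0=10+0=10
L[1]='C': occ=0, LF[1]=C('C')+0=3+0=3
L[2]='d': occ=0, LF[2]=C('d')+0=11+0=11
L[3]='C': occ=1, LF[3]=C('C')+1=3+1=4
L[4]='D': occ=0, LF[4]=C('D')+0=7+0=7
L[5]='$': occ=0, LF[5]=C('$')+0=0+0=0
L[6]='C': occ=2, LF[6]=C('C')+2=3+2=5
L[7]='a': occ=0, LF[7]=C('a')+0=9+0=9
L[8]='B': occ=0, LF[8]=C('B')+0=2+0=2
L[9]='C': occ=3, LF[9]=C('C')+3=3+3=6
L[10]='D': occ=1, LF[10]=C('D')+1=7+1=8
L[11]='A': occ=0, LF[11]=C('A')+0=1+0=1

Answer: 10 3 11 4 7 0 5 9 2 6 8 1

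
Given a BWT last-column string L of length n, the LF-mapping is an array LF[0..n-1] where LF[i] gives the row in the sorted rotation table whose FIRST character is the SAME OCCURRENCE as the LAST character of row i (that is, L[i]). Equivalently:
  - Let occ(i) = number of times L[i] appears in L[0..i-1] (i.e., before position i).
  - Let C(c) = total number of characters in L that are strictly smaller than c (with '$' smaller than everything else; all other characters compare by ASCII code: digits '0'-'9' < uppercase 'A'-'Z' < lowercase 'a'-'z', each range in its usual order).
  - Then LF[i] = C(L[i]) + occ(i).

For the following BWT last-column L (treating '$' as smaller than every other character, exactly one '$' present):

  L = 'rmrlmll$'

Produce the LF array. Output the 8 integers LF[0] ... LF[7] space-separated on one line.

Char counts: '$':1, 'l':3, 'm':2, 'r':2
C (first-col start): C('$')=0, C('l')=1, C('m')=4, C('r')=6
L[0]='r': occ=0, LF[0]=C('r')+0=6+0=6
L[1]='m': occ=0, LF[1]=C('m')+0=4+0=4
L[2]='r': occ=1, LF[2]=C('r')+1=6+1=7
L[3]='l': occ=0, LF[3]=C('l')+0=1+0=1
L[4]='m': occ=1, LF[4]=C('m')+1=4+1=5
L[5]='l': occ=1, LF[5]=C('l')+1=1+1=2
L[6]='l': occ=2, LF[6]=C('l')+2=1+2=3
L[7]='$': occ=0, LF[7]=C('$')+0=0+0=0

Answer: 6 4 7 1 5 2 3 0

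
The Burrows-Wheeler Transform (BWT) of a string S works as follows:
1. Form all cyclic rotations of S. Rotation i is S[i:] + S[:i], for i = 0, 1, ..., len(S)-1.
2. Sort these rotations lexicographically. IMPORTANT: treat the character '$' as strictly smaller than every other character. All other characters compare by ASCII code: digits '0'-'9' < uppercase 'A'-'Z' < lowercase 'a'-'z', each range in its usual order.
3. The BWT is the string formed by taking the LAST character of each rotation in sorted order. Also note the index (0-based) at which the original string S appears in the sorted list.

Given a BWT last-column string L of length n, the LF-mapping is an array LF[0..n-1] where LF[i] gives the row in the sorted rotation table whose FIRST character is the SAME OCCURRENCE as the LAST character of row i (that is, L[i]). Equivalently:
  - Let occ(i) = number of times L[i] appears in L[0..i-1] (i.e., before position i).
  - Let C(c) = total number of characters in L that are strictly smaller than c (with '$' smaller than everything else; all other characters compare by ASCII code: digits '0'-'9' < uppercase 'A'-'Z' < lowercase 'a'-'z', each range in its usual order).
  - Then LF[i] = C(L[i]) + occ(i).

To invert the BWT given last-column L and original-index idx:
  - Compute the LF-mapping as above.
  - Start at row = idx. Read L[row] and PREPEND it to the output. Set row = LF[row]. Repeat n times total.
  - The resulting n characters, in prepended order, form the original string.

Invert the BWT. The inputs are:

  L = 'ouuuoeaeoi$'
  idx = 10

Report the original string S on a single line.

Answer: ueouaoiueo$

Derivation:
LF mapping: 5 8 9 10 6 2 1 3 7 4 0
Walk LF starting at row 10, prepending L[row]:
  step 1: row=10, L[10]='$', prepend. Next row=LF[10]=0
  step 2: row=0, L[0]='o', prepend. Next row=LF[0]=5
  step 3: row=5, L[5]='e', prepend. Next row=LF[5]=2
  step 4: row=2, L[2]='u', prepend. Next row=LF[2]=9
  step 5: row=9, L[9]='i', prepend. Next row=LF[9]=4
  step 6: row=4, L[4]='o', prepend. Next row=LF[4]=6
  step 7: row=6, L[6]='a', prepend. Next row=LF[6]=1
  step 8: row=1, L[1]='u', prepend. Next row=LF[1]=8
  step 9: row=8, L[8]='o', prepend. Next row=LF[8]=7
  step 10: row=7, L[7]='e', prepend. Next row=LF[7]=3
  step 11: row=3, L[3]='u', prepend. Next row=LF[3]=10
Reversed output: ueouaoiueo$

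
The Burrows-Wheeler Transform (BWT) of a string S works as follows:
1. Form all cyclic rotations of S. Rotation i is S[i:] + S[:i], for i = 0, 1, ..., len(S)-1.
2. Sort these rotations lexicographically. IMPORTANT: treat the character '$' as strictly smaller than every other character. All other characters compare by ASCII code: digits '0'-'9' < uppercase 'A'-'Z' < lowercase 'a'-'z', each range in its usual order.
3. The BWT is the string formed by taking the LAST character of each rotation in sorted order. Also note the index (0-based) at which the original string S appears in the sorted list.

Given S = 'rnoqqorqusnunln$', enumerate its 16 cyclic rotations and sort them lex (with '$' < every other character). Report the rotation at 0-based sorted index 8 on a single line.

Answer: qorqusnunln$rnoq

Derivation:
All 16 rotations (rotation i = S[i:]+S[:i]):
  rot[0] = rnoqqorqusnunln$
  rot[1] = noqqorqusnunln$r
  rot[2] = oqqorqusnunln$rn
  rot[3] = qqorqusnunln$rno
  rot[4] = qorqusnunln$rnoq
  rot[5] = orqusnunln$rnoqq
  rot[6] = rqusnunln$rnoqqo
  rot[7] = qusnunln$rnoqqor
  rot[8] = usnunln$rnoqqorq
  rot[9] = snunln$rnoqqorqu
  rot[10] = nunln$rnoqqorqus
  rot[11] = unln$rnoqqorqusn
  rot[12] = nln$rnoqqorqusnu
  rot[13] = ln$rnoqqorqusnun
  rot[14] = n$rnoqqorqusnunl
  rot[15] = $rnoqqorqusnunln
Sorted (with $ < everything):
  sorted[0] = $rnoqqorqusnunln
  sorted[1] = ln$rnoqqorqusnun
  sorted[2] = n$rnoqqorqusnunl
  sorted[3] = nln$rnoqqorqusnu
  sorted[4] = noqqorqusnunln$r
  sorted[5] = nunln$rnoqqorqus
  sorted[6] = oqqorqusnunln$rn
  sorted[7] = orqusnunln$rnoqq
  sorted[8] = qorqusnunln$rnoq
  sorted[9] = qqorqusnunln$rno
  sorted[10] = qusnunln$rnoqqor
  sorted[11] = rnoqqorqusnunln$
  sorted[12] = rqusnunln$rnoqqo
  sorted[13] = snunln$rnoqqorqu
  sorted[14] = unln$rnoqqorqusn
  sorted[15] = usnunln$rnoqqorq
sorted[8] = qorqusnunln$rnoq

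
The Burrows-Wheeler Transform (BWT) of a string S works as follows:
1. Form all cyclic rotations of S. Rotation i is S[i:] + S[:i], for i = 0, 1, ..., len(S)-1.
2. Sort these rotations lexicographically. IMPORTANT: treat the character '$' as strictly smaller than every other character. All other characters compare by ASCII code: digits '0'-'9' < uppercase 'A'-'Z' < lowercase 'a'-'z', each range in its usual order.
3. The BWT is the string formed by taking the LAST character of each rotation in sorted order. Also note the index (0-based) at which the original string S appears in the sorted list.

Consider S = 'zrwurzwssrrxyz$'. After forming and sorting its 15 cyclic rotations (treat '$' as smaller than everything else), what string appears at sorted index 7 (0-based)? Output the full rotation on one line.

All 15 rotations (rotation i = S[i:]+S[:i]):
  rot[0] = zrwurzwssrrxyz$
  rot[1] = rwurzwssrrxyz$z
  rot[2] = wurzwssrrxyz$zr
  rot[3] = urzwssrrxyz$zrw
  rot[4] = rzwssrrxyz$zrwu
  rot[5] = zwssrrxyz$zrwur
  rot[6] = wssrrxyz$zrwurz
  rot[7] = ssrrxyz$zrwurzw
  rot[8] = srrxyz$zrwurzws
  rot[9] = rrxyz$zrwurzwss
  rot[10] = rxyz$zrwurzwssr
  rot[11] = xyz$zrwurzwssrr
  rot[12] = yz$zrwurzwssrrx
  rot[13] = z$zrwurzwssrrxy
  rot[14] = $zrwurzwssrrxyz
Sorted (with $ < everything):
  sorted[0] = $zrwurzwssrrxyz
  sorted[1] = rrxyz$zrwurzwss
  sorted[2] = rwurzwssrrxyz$z
  sorted[3] = rxyz$zrwurzwssr
  sorted[4] = rzwssrrxyz$zrwu
  sorted[5] = srrxyz$zrwurzws
  sorted[6] = ssrrxyz$zrwurzw
  sorted[7] = urzwssrrxyz$zrw
  sorted[8] = wssrrxyz$zrwurz
  sorted[9] = wurzwssrrxyz$zr
  sorted[10] = xyz$zrwurzwssrr
  sorted[11] = yz$zrwurzwssrrx
  sorted[12] = z$zrwurzwssrrxy
  sorted[13] = zrwurzwssrrxyz$
  sorted[14] = zwssrrxyz$zrwur
sorted[7] = urzwssrrxyz$zrw

Answer: urzwssrrxyz$zrw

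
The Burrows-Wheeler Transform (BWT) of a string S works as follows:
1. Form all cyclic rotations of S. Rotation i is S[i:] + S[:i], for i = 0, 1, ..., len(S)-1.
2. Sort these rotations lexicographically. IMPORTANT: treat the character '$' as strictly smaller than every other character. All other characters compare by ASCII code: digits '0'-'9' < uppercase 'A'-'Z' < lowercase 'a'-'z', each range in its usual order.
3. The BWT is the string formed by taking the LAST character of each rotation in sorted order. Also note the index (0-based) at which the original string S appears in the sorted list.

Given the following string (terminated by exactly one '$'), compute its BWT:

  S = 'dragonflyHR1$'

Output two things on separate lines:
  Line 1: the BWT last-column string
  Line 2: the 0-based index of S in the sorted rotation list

All 13 rotations (rotation i = S[i:]+S[:i]):
  rot[0] = dragonflyHR1$
  rot[1] = ragonflyHR1$d
  rot[2] = agonflyHR1$dr
  rot[3] = gonflyHR1$dra
  rot[4] = onflyHR1$drag
  rot[5] = nflyHR1$drago
  rot[6] = flyHR1$dragon
  rot[7] = lyHR1$dragonf
  rot[8] = yHR1$dragonfl
  rot[9] = HR1$dragonfly
  rot[10] = R1$dragonflyH
  rot[11] = 1$dragonflyHR
  rot[12] = $dragonflyHR1
Sorted (with $ < everything):
  sorted[0] = $dragonflyHR1  (last char: '1')
  sorted[1] = 1$dragonflyHR  (last char: 'R')
  sorted[2] = HR1$dragonfly  (last char: 'y')
  sorted[3] = R1$dragonflyH  (last char: 'H')
  sorted[4] = agonflyHR1$dr  (last char: 'r')
  sorted[5] = dragonflyHR1$  (last char: '$')
  sorted[6] = flyHR1$dragon  (last char: 'n')
  sorted[7] = gonflyHR1$dra  (last char: 'a')
  sorted[8] = lyHR1$dragonf  (last char: 'f')
  sorted[9] = nflyHR1$drago  (last char: 'o')
  sorted[10] = onflyHR1$drag  (last char: 'g')
  sorted[11] = ragonflyHR1$d  (last char: 'd')
  sorted[12] = yHR1$dragonfl  (last char: 'l')
Last column: 1RyHr$nafogdl
Original string S is at sorted index 5

Answer: 1RyHr$nafogdl
5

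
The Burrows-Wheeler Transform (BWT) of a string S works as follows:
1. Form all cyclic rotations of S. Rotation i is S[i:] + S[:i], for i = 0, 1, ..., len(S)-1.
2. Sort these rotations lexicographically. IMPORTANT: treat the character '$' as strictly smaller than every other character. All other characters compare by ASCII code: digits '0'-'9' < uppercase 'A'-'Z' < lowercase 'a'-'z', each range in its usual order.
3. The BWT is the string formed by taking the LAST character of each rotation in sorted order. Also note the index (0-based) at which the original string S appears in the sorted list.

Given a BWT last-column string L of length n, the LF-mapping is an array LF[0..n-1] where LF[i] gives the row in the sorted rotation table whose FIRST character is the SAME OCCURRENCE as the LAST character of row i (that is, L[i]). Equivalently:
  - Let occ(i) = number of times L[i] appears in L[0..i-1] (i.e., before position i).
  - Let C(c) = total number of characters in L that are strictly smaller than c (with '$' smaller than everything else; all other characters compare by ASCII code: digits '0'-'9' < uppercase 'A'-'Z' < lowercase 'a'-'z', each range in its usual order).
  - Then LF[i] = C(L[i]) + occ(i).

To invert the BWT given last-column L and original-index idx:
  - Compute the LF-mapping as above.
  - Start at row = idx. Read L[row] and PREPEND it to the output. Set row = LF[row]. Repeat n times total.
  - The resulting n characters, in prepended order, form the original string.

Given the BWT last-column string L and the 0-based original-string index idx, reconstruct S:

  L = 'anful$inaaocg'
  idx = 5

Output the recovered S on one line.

Answer: falconiguana$

Derivation:
LF mapping: 1 9 5 12 8 0 7 10 2 3 11 4 6
Walk LF starting at row 5, prepending L[row]:
  step 1: row=5, L[5]='$', prepend. Next row=LF[5]=0
  step 2: row=0, L[0]='a', prepend. Next row=LF[0]=1
  step 3: row=1, L[1]='n', prepend. Next row=LF[1]=9
  step 4: row=9, L[9]='a', prepend. Next row=LF[9]=3
  step 5: row=3, L[3]='u', prepend. Next row=LF[3]=12
  step 6: row=12, L[12]='g', prepend. Next row=LF[12]=6
  step 7: row=6, L[6]='i', prepend. Next row=LF[6]=7
  step 8: row=7, L[7]='n', prepend. Next row=LF[7]=10
  step 9: row=10, L[10]='o', prepend. Next row=LF[10]=11
  step 10: row=11, L[11]='c', prepend. Next row=LF[11]=4
  step 11: row=4, L[4]='l', prepend. Next row=LF[4]=8
  step 12: row=8, L[8]='a', prepend. Next row=LF[8]=2
  step 13: row=2, L[2]='f', prepend. Next row=LF[2]=5
Reversed output: falconiguana$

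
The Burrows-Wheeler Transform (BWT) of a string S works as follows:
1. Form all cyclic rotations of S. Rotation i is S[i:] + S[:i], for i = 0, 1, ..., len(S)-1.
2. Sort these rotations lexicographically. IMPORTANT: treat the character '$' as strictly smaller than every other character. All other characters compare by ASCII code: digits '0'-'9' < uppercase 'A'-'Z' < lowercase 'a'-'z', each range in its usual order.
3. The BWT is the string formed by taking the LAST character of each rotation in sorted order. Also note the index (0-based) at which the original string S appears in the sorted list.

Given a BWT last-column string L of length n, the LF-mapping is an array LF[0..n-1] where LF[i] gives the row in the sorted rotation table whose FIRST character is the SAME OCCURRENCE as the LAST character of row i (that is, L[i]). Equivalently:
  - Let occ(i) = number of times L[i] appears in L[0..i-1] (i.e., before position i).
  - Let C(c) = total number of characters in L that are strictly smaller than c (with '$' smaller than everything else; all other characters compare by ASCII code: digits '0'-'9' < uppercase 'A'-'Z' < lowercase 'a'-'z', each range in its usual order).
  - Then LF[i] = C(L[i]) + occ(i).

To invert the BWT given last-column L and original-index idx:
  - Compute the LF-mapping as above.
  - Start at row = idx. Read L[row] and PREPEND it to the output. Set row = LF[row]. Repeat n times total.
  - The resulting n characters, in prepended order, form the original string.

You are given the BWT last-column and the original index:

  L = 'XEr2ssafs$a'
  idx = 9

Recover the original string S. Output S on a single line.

LF mapping: 3 2 7 1 8 9 4 6 10 0 5
Walk LF starting at row 9, prepending L[row]:
  step 1: row=9, L[9]='$', prepend. Next row=LF[9]=0
  step 2: row=0, L[0]='X', prepend. Next row=LF[0]=3
  step 3: row=3, L[3]='2', prepend. Next row=LF[3]=1
  step 4: row=1, L[1]='E', prepend. Next row=LF[1]=2
  step 5: row=2, L[2]='r', prepend. Next row=LF[2]=7
  step 6: row=7, L[7]='f', prepend. Next row=LF[7]=6
  step 7: row=6, L[6]='a', prepend. Next row=LF[6]=4
  step 8: row=4, L[4]='s', prepend. Next row=LF[4]=8
  step 9: row=8, L[8]='s', prepend. Next row=LF[8]=10
  step 10: row=10, L[10]='a', prepend. Next row=LF[10]=5
  step 11: row=5, L[5]='s', prepend. Next row=LF[5]=9
Reversed output: sassafrE2X$

Answer: sassafrE2X$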